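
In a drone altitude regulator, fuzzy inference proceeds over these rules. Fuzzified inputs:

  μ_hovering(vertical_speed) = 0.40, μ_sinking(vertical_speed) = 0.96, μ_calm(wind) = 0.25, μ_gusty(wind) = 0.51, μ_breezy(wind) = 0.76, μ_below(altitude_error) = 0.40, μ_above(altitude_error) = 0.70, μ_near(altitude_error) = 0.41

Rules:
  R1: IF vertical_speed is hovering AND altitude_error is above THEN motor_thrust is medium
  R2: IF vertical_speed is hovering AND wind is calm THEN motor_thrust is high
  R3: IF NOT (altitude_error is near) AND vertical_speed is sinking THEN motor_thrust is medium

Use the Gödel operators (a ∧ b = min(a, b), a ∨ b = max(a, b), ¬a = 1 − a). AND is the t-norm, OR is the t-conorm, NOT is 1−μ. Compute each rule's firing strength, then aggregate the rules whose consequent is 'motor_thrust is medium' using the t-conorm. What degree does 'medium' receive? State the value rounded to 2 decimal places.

0.59

R1: hovering=0.40, above=0.70; AND[min(a, b)] → w = 0.40
R2: hovering=0.40, calm=0.25; AND[min(a, b)] → w = 0.25
R3: ¬near=1−0.41=0.59, sinking=0.96; AND[min(a, b)] → w = 0.59
Rules with consequent 'medium': {R1, R3} → strengths 0.40, 0.59
Aggregate via t-conorm [max(a, b)]: 0.59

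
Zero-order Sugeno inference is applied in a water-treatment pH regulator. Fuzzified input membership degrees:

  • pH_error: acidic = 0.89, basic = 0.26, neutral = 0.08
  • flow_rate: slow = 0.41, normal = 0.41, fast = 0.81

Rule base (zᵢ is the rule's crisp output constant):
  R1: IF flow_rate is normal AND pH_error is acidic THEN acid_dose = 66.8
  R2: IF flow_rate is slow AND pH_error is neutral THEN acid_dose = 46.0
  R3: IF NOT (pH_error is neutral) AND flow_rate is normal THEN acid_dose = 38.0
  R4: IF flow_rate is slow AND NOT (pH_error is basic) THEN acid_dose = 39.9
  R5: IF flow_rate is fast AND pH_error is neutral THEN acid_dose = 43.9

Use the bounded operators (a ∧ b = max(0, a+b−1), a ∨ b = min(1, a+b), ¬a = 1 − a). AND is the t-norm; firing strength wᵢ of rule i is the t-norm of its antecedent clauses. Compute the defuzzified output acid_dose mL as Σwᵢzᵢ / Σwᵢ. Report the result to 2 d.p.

R1 (z=66.8): normal=0.41, acidic=0.89; AND[max(0, a+b−1)] → w = 0.30
R2 (z=46.0): slow=0.41, neutral=0.08; AND[max(0, a+b−1)] → w = 0.00
R3 (z=38.0): ¬neutral=1−0.08=0.92, normal=0.41; AND[max(0, a+b−1)] → w = 0.33
R4 (z=39.9): slow=0.41, ¬basic=1−0.26=0.74; AND[max(0, a+b−1)] → w = 0.15
R5 (z=43.9): fast=0.81, neutral=0.08; AND[max(0, a+b−1)] → w = 0.00
Weighted average = (0.30·66.8 + 0.00·46.0 + 0.33·38.0 + 0.15·39.9 + 0.00·43.9) / (0.30 + 0.00 + 0.33 + 0.15 + 0.00)
  = 38.5650 / 0.7800 = 49.44

49.44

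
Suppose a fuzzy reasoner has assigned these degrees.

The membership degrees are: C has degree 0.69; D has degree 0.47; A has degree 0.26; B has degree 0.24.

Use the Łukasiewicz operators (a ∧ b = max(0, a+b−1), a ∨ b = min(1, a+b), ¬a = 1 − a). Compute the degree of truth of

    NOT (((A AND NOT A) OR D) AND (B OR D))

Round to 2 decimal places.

0.82

NOT A = 1 − 0.26 = 0.74
A AND NOT A = max(0, a+b−1) on (0.26, 0.74) = 0.00
(A AND NOT A) OR D = min(1, a+b) on (0.00, 0.47) = 0.47
B OR D = min(1, a+b) on (0.24, 0.47) = 0.71
((A AND NOT A) OR D) AND (B OR D) = max(0, a+b−1) on (0.47, 0.71) = 0.18
NOT (((A AND NOT A) OR D) AND (B OR D)) = 1 − 0.18 = 0.82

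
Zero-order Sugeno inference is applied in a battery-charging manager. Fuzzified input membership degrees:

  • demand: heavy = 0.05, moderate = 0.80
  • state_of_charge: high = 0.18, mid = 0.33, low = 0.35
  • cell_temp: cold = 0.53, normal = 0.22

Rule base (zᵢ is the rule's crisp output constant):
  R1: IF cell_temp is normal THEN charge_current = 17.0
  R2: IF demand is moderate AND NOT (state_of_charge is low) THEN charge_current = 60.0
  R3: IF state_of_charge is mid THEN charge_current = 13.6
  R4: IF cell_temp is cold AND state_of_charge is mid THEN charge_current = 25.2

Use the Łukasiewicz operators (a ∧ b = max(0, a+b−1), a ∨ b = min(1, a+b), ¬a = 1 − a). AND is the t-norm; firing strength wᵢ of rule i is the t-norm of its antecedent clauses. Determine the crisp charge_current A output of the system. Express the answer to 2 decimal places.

35.23

R1 (z=17.0): normal=0.22 → w = 0.22
R2 (z=60.0): moderate=0.80, ¬low=1−0.35=0.65; AND[max(0, a+b−1)] → w = 0.45
R3 (z=13.6): mid=0.33 → w = 0.33
R4 (z=25.2): cold=0.53, mid=0.33; AND[max(0, a+b−1)] → w = 0.00
Weighted average = (0.22·17.0 + 0.45·60.0 + 0.33·13.6 + 0.00·25.2) / (0.22 + 0.45 + 0.33 + 0.00)
  = 35.2280 / 1.0000 = 35.23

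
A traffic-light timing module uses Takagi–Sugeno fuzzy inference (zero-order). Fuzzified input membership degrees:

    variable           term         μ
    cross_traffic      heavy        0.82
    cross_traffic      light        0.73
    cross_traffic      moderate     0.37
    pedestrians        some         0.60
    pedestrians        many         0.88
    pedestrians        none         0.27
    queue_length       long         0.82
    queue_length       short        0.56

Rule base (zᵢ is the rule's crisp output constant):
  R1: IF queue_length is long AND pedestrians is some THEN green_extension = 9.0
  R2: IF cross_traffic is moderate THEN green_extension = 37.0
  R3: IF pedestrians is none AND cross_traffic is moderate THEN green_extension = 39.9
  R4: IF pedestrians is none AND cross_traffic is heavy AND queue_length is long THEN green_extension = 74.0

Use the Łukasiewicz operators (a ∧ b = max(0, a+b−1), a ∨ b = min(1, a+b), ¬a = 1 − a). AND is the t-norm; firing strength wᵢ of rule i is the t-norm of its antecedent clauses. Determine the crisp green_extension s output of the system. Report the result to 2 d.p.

22.11

R1 (z=9.0): long=0.82, some=0.60; AND[max(0, a+b−1)] → w = 0.42
R2 (z=37.0): moderate=0.37 → w = 0.37
R3 (z=39.9): none=0.27, moderate=0.37; AND[max(0, a+b−1)] → w = 0.00
R4 (z=74.0): none=0.27, heavy=0.82, long=0.82; AND[max(0, a+b−1)] → w = 0.00
Weighted average = (0.42·9.0 + 0.37·37.0 + 0.00·39.9 + 0.00·74.0) / (0.42 + 0.37 + 0.00 + 0.00)
  = 17.4700 / 0.7900 = 22.11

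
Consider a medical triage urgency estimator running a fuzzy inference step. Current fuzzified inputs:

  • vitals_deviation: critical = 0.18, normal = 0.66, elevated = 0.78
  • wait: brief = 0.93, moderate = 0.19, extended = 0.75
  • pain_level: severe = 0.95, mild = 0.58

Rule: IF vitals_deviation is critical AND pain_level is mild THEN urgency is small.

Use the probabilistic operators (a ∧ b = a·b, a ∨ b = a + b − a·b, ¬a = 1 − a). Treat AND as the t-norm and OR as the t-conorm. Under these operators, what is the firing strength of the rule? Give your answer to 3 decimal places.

0.104

firing strength: critical=0.18, mild=0.58; AND[a·b] → w = 0.1044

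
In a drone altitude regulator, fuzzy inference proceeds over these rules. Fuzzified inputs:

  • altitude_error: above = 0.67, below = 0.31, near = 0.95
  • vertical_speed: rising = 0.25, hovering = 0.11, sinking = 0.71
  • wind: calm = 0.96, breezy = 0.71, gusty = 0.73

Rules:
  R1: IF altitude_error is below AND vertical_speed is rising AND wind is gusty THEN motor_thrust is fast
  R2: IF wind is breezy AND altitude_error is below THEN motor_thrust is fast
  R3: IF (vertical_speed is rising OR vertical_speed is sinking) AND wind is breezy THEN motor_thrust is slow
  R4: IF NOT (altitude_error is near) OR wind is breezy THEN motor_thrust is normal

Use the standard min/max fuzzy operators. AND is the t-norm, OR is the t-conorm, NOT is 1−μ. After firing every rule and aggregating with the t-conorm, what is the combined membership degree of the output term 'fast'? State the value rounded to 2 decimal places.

R1: below=0.31, rising=0.25, gusty=0.73; AND[min(a, b)] → w = 0.25
R2: breezy=0.71, below=0.31; AND[min(a, b)] → w = 0.31
R3: (rising=0.25 OR sinking=0.71) = 0.71; AND[min(a, b)] with breezy=0.71 → w = 0.71
R4: ¬near=1−0.95=0.05, breezy=0.71; OR[max(a, b)] → w = 0.71
Rules with consequent 'fast': {R1, R2} → strengths 0.25, 0.31
Aggregate via t-conorm [max(a, b)]: 0.31

0.31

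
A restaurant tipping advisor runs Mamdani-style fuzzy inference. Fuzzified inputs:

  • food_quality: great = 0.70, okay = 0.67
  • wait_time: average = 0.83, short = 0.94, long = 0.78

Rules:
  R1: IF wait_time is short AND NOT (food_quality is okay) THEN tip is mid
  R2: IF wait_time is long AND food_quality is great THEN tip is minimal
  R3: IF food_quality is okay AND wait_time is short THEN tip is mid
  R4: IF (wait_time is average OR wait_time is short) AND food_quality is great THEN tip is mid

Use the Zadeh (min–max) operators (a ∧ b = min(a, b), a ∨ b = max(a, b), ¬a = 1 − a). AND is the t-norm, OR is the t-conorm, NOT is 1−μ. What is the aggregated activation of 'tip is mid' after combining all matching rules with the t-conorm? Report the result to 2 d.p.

0.70

R1: short=0.94, ¬okay=1−0.67=0.33; AND[min(a, b)] → w = 0.33
R2: long=0.78, great=0.70; AND[min(a, b)] → w = 0.70
R3: okay=0.67, short=0.94; AND[min(a, b)] → w = 0.67
R4: (average=0.83 OR short=0.94) = 0.94; AND[min(a, b)] with great=0.70 → w = 0.70
Rules with consequent 'mid': {R1, R3, R4} → strengths 0.33, 0.67, 0.70
Aggregate via t-conorm [max(a, b)]: 0.70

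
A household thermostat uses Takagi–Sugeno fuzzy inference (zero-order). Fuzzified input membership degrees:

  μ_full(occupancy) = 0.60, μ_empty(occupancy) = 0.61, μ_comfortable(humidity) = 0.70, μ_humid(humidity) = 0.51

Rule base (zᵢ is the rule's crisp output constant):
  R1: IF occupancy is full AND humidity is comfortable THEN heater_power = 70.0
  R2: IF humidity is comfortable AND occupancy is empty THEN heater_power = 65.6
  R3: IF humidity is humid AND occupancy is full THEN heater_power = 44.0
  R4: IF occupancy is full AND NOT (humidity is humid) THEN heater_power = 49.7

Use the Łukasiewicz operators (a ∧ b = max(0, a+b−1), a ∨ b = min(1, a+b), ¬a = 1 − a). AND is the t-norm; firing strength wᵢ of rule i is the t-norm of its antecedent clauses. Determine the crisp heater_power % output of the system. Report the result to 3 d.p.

R1 (z=70.0): full=0.60, comfortable=0.70; AND[max(0, a+b−1)] → w = 0.30
R2 (z=65.6): comfortable=0.70, empty=0.61; AND[max(0, a+b−1)] → w = 0.31
R3 (z=44.0): humid=0.51, full=0.60; AND[max(0, a+b−1)] → w = 0.11
R4 (z=49.7): full=0.60, ¬humid=1−0.51=0.49; AND[max(0, a+b−1)] → w = 0.09
Weighted average = (0.30·70.0 + 0.31·65.6 + 0.11·44.0 + 0.09·49.7) / (0.30 + 0.31 + 0.11 + 0.09)
  = 50.6490 / 0.8100 = 62.530

62.530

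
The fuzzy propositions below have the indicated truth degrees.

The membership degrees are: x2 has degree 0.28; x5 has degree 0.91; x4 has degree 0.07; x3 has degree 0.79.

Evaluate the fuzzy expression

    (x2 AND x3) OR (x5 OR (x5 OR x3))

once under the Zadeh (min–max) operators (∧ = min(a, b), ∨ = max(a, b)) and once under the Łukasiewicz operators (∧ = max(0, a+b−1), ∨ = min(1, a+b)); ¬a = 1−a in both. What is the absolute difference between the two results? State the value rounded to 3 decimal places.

Under Zadeh (min–max):
  x2 AND x3 = min(a, b) on (0.28, 0.79) = 0.28
  x5 OR x3 = max(a, b) on (0.91, 0.79) = 0.91
  x5 OR (x5 OR x3) = max(a, b) on (0.91, 0.91) = 0.91
  (x2 AND x3) OR (x5 OR (x5 OR x3)) = max(a, b) on (0.28, 0.91) = 0.91
  → value = 0.9100
Under Łukasiewicz:
  x2 AND x3 = max(0, a+b−1) on (0.28, 0.79) = 0.07
  x5 OR x3 = min(1, a+b) on (0.91, 0.79) = 1.00
  x5 OR (x5 OR x3) = min(1, a+b) on (0.91, 1.00) = 1.00
  (x2 AND x3) OR (x5 OR (x5 OR x3)) = min(1, a+b) on (0.07, 1.00) = 1.00
  → value = 1.0000
|0.9100 − 1.0000| = 0.090

0.090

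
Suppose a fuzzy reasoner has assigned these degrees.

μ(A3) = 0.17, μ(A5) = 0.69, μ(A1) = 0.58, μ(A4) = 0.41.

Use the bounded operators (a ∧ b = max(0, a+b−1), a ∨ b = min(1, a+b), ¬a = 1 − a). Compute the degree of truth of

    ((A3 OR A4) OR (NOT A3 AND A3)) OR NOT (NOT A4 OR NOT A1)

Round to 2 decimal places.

A3 OR A4 = min(1, a+b) on (0.17, 0.41) = 0.58
NOT A3 = 1 − 0.17 = 0.83
NOT A3 AND A3 = max(0, a+b−1) on (0.83, 0.17) = 0.00
(A3 OR A4) OR (NOT A3 AND A3) = min(1, a+b) on (0.58, 0.00) = 0.58
NOT A4 = 1 − 0.41 = 0.59
NOT A1 = 1 − 0.58 = 0.42
NOT A4 OR NOT A1 = min(1, a+b) on (0.59, 0.42) = 1.00
NOT (NOT A4 OR NOT A1) = 1 − 1.00 = 0.00
((A3 OR A4) OR (NOT A3 AND A3)) OR NOT (NOT A4 OR NOT A1) = min(1, a+b) on (0.58, 0.00) = 0.58

0.58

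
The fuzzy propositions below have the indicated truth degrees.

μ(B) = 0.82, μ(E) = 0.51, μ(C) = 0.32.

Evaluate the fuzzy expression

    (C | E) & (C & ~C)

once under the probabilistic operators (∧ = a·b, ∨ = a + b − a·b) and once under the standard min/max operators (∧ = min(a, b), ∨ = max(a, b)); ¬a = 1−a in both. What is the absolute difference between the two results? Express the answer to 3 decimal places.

Under probabilistic:
  C | E = a + b − a·b on (0.3200, 0.5100) = 0.6668
  ~C = 1 − 0.3200 = 0.6800
  C & ~C = a·b on (0.3200, 0.6800) = 0.2176
  (C | E) & (C & ~C) = a·b on (0.6668, 0.2176) = 0.1451
  → value = 0.1451
Under standard min/max:
  C | E = max(a, b) on (0.32, 0.51) = 0.51
  ~C = 1 − 0.32 = 0.68
  C & ~C = min(a, b) on (0.32, 0.68) = 0.32
  (C | E) & (C & ~C) = min(a, b) on (0.51, 0.32) = 0.32
  → value = 0.3200
|0.1451 − 0.3200| = 0.175

0.175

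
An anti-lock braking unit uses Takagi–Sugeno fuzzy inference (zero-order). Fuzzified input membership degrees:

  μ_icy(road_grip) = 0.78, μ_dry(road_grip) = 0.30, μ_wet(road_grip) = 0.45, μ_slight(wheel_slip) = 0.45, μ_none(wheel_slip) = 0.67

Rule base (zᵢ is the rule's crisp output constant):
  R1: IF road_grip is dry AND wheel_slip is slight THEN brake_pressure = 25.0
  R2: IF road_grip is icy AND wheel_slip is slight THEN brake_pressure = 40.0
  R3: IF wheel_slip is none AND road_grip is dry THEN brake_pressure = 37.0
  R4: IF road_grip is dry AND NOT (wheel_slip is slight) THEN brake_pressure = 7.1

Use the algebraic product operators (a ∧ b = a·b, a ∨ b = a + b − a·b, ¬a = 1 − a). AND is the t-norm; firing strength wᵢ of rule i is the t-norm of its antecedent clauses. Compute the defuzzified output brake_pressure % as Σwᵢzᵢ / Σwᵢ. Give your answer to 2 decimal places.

R1 (z=25.0): dry=0.30, slight=0.45; AND[a·b] → w = 0.1350
R2 (z=40.0): icy=0.78, slight=0.45; AND[a·b] → w = 0.3510
R3 (z=37.0): none=0.67, dry=0.30; AND[a·b] → w = 0.2010
R4 (z=7.1): dry=0.30, ¬slight=1−0.45=0.55; AND[a·b] → w = 0.1650
Weighted average = (0.1350·25.0 + 0.3510·40.0 + 0.2010·37.0 + 0.1650·7.1) / (0.1350 + 0.3510 + 0.2010 + 0.1650)
  = 26.0235 / 0.8520 = 30.54

30.54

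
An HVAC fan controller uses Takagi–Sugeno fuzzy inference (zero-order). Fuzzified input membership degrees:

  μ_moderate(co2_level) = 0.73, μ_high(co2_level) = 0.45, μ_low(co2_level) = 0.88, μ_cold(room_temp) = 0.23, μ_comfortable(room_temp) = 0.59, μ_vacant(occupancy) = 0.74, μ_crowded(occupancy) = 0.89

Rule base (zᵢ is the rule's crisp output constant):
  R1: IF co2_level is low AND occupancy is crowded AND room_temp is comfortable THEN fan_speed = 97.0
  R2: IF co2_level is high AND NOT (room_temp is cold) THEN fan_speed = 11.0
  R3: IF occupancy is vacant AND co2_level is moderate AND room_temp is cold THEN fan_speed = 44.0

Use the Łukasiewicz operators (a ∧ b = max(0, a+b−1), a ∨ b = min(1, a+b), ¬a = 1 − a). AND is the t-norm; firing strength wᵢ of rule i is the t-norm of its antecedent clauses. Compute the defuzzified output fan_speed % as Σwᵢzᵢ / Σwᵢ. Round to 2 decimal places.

R1 (z=97.0): low=0.88, crowded=0.89, comfortable=0.59; AND[max(0, a+b−1)] → w = 0.36
R2 (z=11.0): high=0.45, ¬cold=1−0.23=0.77; AND[max(0, a+b−1)] → w = 0.22
R3 (z=44.0): vacant=0.74, moderate=0.73, cold=0.23; AND[max(0, a+b−1)] → w = 0.00
Weighted average = (0.36·97.0 + 0.22·11.0 + 0.00·44.0) / (0.36 + 0.22 + 0.00)
  = 37.3400 / 0.5800 = 64.38

64.38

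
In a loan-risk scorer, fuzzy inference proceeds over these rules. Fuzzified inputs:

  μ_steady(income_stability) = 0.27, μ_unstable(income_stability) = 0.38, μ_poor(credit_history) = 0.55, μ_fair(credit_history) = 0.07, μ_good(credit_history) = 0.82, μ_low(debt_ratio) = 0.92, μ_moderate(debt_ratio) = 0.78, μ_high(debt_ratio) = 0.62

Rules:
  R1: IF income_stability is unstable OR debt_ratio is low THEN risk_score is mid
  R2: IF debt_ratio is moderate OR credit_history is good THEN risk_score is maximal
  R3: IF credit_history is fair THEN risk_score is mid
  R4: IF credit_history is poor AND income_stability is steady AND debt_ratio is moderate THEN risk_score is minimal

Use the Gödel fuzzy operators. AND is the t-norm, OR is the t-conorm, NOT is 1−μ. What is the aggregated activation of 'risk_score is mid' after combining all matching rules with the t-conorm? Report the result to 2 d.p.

R1: unstable=0.38, low=0.92; OR[max(a, b)] → w = 0.92
R2: moderate=0.78, good=0.82; OR[max(a, b)] → w = 0.82
R3: fair=0.07 → w = 0.07
R4: poor=0.55, steady=0.27, moderate=0.78; AND[min(a, b)] → w = 0.27
Rules with consequent 'mid': {R1, R3} → strengths 0.92, 0.07
Aggregate via t-conorm [max(a, b)]: 0.92

0.92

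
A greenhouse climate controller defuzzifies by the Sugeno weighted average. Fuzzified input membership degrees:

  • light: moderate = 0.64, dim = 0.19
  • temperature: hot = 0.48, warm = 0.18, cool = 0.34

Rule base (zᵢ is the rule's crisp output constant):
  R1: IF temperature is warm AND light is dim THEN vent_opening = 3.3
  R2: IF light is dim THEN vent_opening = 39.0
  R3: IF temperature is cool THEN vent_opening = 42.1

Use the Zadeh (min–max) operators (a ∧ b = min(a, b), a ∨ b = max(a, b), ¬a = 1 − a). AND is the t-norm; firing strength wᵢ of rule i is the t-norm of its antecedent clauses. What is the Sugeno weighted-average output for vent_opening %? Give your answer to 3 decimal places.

31.434

R1 (z=3.3): warm=0.18, dim=0.19; AND[min(a, b)] → w = 0.18
R2 (z=39.0): dim=0.19 → w = 0.19
R3 (z=42.1): cool=0.34 → w = 0.34
Weighted average = (0.18·3.3 + 0.19·39.0 + 0.34·42.1) / (0.18 + 0.19 + 0.34)
  = 22.3180 / 0.7100 = 31.434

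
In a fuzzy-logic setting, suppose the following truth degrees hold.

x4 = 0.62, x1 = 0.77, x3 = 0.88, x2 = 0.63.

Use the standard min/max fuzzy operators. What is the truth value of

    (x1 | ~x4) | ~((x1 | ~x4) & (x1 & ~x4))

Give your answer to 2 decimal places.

~x4 = 1 − 0.62 = 0.38
x1 | ~x4 = max(a, b) on (0.77, 0.38) = 0.77
~x4 = 1 − 0.62 = 0.38
x1 | ~x4 = max(a, b) on (0.77, 0.38) = 0.77
~x4 = 1 − 0.62 = 0.38
x1 & ~x4 = min(a, b) on (0.77, 0.38) = 0.38
(x1 | ~x4) & (x1 & ~x4) = min(a, b) on (0.77, 0.38) = 0.38
~((x1 | ~x4) & (x1 & ~x4)) = 1 − 0.38 = 0.62
(x1 | ~x4) | ~((x1 | ~x4) & (x1 & ~x4)) = max(a, b) on (0.77, 0.62) = 0.77

0.77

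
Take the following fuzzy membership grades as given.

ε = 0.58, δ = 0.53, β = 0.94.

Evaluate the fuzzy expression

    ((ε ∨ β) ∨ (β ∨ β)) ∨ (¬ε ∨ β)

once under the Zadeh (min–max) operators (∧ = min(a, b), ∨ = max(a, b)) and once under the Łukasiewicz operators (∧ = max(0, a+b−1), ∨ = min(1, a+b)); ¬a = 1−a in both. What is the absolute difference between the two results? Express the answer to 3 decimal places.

0.060

Under Zadeh (min–max):
  ε ∨ β = max(a, b) on (0.58, 0.94) = 0.94
  β ∨ β = max(a, b) on (0.94, 0.94) = 0.94
  (ε ∨ β) ∨ (β ∨ β) = max(a, b) on (0.94, 0.94) = 0.94
  ¬ε = 1 − 0.58 = 0.42
  ¬ε ∨ β = max(a, b) on (0.42, 0.94) = 0.94
  ((ε ∨ β) ∨ (β ∨ β)) ∨ (¬ε ∨ β) = max(a, b) on (0.94, 0.94) = 0.94
  → value = 0.9400
Under Łukasiewicz:
  ε ∨ β = min(1, a+b) on (0.58, 0.94) = 1.00
  β ∨ β = min(1, a+b) on (0.94, 0.94) = 1.00
  (ε ∨ β) ∨ (β ∨ β) = min(1, a+b) on (1.00, 1.00) = 1.00
  ¬ε = 1 − 0.58 = 0.42
  ¬ε ∨ β = min(1, a+b) on (0.42, 0.94) = 1.00
  ((ε ∨ β) ∨ (β ∨ β)) ∨ (¬ε ∨ β) = min(1, a+b) on (1.00, 1.00) = 1.00
  → value = 1.0000
|0.9400 − 1.0000| = 0.060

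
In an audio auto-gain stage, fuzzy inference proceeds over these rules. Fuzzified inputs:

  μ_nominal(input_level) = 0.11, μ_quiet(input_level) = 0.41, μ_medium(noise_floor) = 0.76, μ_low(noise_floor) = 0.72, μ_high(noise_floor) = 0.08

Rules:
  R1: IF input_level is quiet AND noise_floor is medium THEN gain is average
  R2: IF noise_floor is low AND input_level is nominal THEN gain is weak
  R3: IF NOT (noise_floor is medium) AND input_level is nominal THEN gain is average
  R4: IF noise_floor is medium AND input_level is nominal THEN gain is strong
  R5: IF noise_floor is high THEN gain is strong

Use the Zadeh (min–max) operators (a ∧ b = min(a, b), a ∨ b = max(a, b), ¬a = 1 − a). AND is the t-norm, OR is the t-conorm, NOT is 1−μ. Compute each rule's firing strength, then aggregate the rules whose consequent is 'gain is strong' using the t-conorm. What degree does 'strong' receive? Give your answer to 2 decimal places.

R1: quiet=0.41, medium=0.76; AND[min(a, b)] → w = 0.41
R2: low=0.72, nominal=0.11; AND[min(a, b)] → w = 0.11
R3: ¬medium=1−0.76=0.24, nominal=0.11; AND[min(a, b)] → w = 0.11
R4: medium=0.76, nominal=0.11; AND[min(a, b)] → w = 0.11
R5: high=0.08 → w = 0.08
Rules with consequent 'strong': {R4, R5} → strengths 0.11, 0.08
Aggregate via t-conorm [max(a, b)]: 0.11

0.11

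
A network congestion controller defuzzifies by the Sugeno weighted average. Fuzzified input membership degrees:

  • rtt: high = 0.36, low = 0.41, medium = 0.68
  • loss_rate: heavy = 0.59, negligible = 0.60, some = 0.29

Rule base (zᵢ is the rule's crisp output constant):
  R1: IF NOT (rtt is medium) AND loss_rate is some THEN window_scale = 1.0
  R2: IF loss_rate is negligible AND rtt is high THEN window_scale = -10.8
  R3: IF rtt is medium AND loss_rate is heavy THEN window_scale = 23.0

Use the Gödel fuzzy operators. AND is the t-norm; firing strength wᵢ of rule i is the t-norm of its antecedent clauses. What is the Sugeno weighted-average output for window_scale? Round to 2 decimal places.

R1 (z=1.0): ¬medium=1−0.68=0.32, some=0.29; AND[min(a, b)] → w = 0.29
R2 (z=-10.8): negligible=0.60, high=0.36; AND[min(a, b)] → w = 0.36
R3 (z=23.0): medium=0.68, heavy=0.59; AND[min(a, b)] → w = 0.59
Weighted average = (0.29·1.0 + 0.36·-10.8 + 0.59·23.0) / (0.29 + 0.36 + 0.59)
  = 9.9720 / 1.2400 = 8.04

8.04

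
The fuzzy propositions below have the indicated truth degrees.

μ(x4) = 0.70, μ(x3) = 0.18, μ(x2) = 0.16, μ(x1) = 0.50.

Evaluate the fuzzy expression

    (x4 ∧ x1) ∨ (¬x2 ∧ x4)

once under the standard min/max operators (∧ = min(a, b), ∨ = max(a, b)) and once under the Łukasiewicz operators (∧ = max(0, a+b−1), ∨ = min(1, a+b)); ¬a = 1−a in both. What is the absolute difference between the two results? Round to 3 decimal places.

0.040

Under standard min/max:
  x4 ∧ x1 = min(a, b) on (0.70, 0.50) = 0.50
  ¬x2 = 1 − 0.16 = 0.84
  ¬x2 ∧ x4 = min(a, b) on (0.84, 0.70) = 0.70
  (x4 ∧ x1) ∨ (¬x2 ∧ x4) = max(a, b) on (0.50, 0.70) = 0.70
  → value = 0.7000
Under Łukasiewicz:
  x4 ∧ x1 = max(0, a+b−1) on (0.70, 0.50) = 0.20
  ¬x2 = 1 − 0.16 = 0.84
  ¬x2 ∧ x4 = max(0, a+b−1) on (0.84, 0.70) = 0.54
  (x4 ∧ x1) ∨ (¬x2 ∧ x4) = min(1, a+b) on (0.20, 0.54) = 0.74
  → value = 0.7400
|0.7000 − 0.7400| = 0.040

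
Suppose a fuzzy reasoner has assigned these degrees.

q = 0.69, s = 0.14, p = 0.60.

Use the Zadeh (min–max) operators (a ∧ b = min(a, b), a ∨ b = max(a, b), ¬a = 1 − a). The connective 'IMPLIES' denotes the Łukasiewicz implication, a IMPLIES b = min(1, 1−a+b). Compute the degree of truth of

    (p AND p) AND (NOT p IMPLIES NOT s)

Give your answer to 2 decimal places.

p AND p = min(a, b) on (0.60, 0.60) = 0.60
NOT p = 1 − 0.60 = 0.40
NOT s = 1 − 0.14 = 0.86
NOT p IMPLIES NOT s  [Łukasiewicz: min(1, 1−a+b)] with a=0.40, b=0.86 → 1.00
(p AND p) AND (NOT p IMPLIES NOT s) = min(a, b) on (0.60, 1.00) = 0.60

0.60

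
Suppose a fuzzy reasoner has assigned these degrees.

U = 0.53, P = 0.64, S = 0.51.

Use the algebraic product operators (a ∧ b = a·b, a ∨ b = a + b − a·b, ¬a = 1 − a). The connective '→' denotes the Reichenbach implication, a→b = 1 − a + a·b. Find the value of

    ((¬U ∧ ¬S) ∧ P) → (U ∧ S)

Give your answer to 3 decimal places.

0.892

¬U = 1 − 0.5300 = 0.4700
¬S = 1 − 0.5100 = 0.4900
¬U ∧ ¬S = a·b on (0.4700, 0.4900) = 0.2303
(¬U ∧ ¬S) ∧ P = a·b on (0.2303, 0.6400) = 0.1474
U ∧ S = a·b on (0.5300, 0.5100) = 0.2703
((¬U ∧ ¬S) ∧ P) → (U ∧ S)  [Reichenbach: 1 − a + a·b] with a=0.1474, b=0.2703 → 0.8924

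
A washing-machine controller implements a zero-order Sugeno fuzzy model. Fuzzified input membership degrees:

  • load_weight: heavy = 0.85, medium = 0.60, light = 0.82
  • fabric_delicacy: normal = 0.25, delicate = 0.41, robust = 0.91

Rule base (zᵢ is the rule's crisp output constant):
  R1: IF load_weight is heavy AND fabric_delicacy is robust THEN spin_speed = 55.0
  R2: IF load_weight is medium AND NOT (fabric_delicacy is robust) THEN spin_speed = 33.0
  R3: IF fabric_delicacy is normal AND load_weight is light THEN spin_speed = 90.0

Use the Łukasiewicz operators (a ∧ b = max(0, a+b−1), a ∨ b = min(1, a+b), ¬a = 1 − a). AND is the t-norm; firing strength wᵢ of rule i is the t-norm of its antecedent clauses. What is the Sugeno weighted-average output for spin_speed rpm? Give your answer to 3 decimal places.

57.952

R1 (z=55.0): heavy=0.85, robust=0.91; AND[max(0, a+b−1)] → w = 0.76
R2 (z=33.0): medium=0.60, ¬robust=1−0.91=0.09; AND[max(0, a+b−1)] → w = 0.00
R3 (z=90.0): normal=0.25, light=0.82; AND[max(0, a+b−1)] → w = 0.07
Weighted average = (0.76·55.0 + 0.00·33.0 + 0.07·90.0) / (0.76 + 0.00 + 0.07)
  = 48.1000 / 0.8300 = 57.952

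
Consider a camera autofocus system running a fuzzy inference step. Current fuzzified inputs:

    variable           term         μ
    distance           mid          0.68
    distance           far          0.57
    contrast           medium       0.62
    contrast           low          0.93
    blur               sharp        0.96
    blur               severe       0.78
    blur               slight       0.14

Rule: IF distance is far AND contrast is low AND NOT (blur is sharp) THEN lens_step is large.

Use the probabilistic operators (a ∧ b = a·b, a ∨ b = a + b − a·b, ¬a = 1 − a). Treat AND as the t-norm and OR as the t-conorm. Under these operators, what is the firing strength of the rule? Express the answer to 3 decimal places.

0.021

firing strength: far=0.57, low=0.93, ¬sharp=1−0.96=0.04; AND[a·b] → w = 0.0212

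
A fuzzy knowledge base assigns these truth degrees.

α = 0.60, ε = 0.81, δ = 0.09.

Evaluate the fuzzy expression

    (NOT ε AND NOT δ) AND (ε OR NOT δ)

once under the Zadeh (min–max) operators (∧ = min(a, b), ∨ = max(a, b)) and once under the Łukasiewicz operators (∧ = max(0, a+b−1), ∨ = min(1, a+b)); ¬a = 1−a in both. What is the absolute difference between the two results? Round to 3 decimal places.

Under Zadeh (min–max):
  NOT ε = 1 − 0.81 = 0.19
  NOT δ = 1 − 0.09 = 0.91
  NOT ε AND NOT δ = min(a, b) on (0.19, 0.91) = 0.19
  NOT δ = 1 − 0.09 = 0.91
  ε OR NOT δ = max(a, b) on (0.81, 0.91) = 0.91
  (NOT ε AND NOT δ) AND (ε OR NOT δ) = min(a, b) on (0.19, 0.91) = 0.19
  → value = 0.1900
Under Łukasiewicz:
  NOT ε = 1 − 0.81 = 0.19
  NOT δ = 1 − 0.09 = 0.91
  NOT ε AND NOT δ = max(0, a+b−1) on (0.19, 0.91) = 0.10
  NOT δ = 1 − 0.09 = 0.91
  ε OR NOT δ = min(1, a+b) on (0.81, 0.91) = 1.00
  (NOT ε AND NOT δ) AND (ε OR NOT δ) = max(0, a+b−1) on (0.10, 1.00) = 0.10
  → value = 0.1000
|0.1900 − 0.1000| = 0.090

0.090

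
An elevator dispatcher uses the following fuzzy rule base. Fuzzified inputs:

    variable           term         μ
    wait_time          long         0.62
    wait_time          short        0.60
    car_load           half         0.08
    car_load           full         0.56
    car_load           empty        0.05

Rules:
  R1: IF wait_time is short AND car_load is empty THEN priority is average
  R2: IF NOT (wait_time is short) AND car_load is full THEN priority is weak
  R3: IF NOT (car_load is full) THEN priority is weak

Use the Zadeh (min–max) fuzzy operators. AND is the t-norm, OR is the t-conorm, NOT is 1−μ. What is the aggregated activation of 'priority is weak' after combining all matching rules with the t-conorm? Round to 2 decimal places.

R1: short=0.60, empty=0.05; AND[min(a, b)] → w = 0.05
R2: ¬short=1−0.60=0.40, full=0.56; AND[min(a, b)] → w = 0.40
R3: ¬full=1−0.56=0.44 → w = 0.44
Rules with consequent 'weak': {R2, R3} → strengths 0.40, 0.44
Aggregate via t-conorm [max(a, b)]: 0.44

0.44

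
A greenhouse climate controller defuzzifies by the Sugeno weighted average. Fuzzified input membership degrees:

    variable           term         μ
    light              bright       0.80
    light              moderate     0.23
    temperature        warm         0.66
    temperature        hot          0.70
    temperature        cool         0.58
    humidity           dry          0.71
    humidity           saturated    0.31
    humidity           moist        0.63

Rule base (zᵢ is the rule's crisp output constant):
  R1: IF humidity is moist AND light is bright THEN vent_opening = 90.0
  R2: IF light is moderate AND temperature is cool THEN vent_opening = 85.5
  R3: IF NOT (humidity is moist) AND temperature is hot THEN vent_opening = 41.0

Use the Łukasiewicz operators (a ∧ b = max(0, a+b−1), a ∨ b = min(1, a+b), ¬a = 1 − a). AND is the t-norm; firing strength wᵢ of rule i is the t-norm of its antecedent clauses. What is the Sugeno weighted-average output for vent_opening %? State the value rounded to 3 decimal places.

83.140

R1 (z=90.0): moist=0.63, bright=0.80; AND[max(0, a+b−1)] → w = 0.43
R2 (z=85.5): moderate=0.23, cool=0.58; AND[max(0, a+b−1)] → w = 0.00
R3 (z=41.0): ¬moist=1−0.63=0.37, hot=0.70; AND[max(0, a+b−1)] → w = 0.07
Weighted average = (0.43·90.0 + 0.00·85.5 + 0.07·41.0) / (0.43 + 0.00 + 0.07)
  = 41.5700 / 0.5000 = 83.140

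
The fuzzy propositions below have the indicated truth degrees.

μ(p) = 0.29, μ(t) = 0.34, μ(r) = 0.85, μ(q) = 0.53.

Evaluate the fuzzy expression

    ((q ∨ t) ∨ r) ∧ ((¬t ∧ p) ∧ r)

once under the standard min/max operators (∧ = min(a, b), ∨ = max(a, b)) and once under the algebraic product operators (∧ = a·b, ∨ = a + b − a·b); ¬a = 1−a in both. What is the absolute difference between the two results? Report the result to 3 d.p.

Under standard min/max:
  q ∨ t = max(a, b) on (0.53, 0.34) = 0.53
  (q ∨ t) ∨ r = max(a, b) on (0.53, 0.85) = 0.85
  ¬t = 1 − 0.34 = 0.66
  ¬t ∧ p = min(a, b) on (0.66, 0.29) = 0.29
  (¬t ∧ p) ∧ r = min(a, b) on (0.29, 0.85) = 0.29
  ((q ∨ t) ∨ r) ∧ ((¬t ∧ p) ∧ r) = min(a, b) on (0.85, 0.29) = 0.29
  → value = 0.2900
Under algebraic product:
  q ∨ t = a + b − a·b on (0.5300, 0.3400) = 0.6898
  (q ∨ t) ∨ r = a + b − a·b on (0.6898, 0.8500) = 0.9535
  ¬t = 1 − 0.3400 = 0.6600
  ¬t ∧ p = a·b on (0.6600, 0.2900) = 0.1914
  (¬t ∧ p) ∧ r = a·b on (0.1914, 0.8500) = 0.1627
  ((q ∨ t) ∨ r) ∧ ((¬t ∧ p) ∧ r) = a·b on (0.9535, 0.1627) = 0.1551
  → value = 0.1551
|0.2900 − 0.1551| = 0.135

0.135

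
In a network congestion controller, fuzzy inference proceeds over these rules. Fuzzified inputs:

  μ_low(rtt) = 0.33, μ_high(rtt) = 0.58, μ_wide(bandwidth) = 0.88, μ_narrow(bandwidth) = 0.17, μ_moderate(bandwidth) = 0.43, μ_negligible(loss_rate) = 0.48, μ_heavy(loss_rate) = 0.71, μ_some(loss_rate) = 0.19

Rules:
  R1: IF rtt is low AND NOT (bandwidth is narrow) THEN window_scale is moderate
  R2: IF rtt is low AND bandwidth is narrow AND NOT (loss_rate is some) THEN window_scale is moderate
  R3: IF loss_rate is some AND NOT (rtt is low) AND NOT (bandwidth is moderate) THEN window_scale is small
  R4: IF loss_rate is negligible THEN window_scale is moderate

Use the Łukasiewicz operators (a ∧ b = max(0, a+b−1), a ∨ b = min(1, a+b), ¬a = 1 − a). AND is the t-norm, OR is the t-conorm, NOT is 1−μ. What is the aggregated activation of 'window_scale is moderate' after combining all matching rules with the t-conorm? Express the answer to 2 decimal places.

0.64

R1: low=0.33, ¬narrow=1−0.17=0.83; AND[max(0, a+b−1)] → w = 0.16
R2: low=0.33, narrow=0.17, ¬some=1−0.19=0.81; AND[max(0, a+b−1)] → w = 0.00
R3: some=0.19, ¬low=1−0.33=0.67, ¬moderate=1−0.43=0.57; AND[max(0, a+b−1)] → w = 0.00
R4: negligible=0.48 → w = 0.48
Rules with consequent 'moderate': {R1, R2, R4} → strengths 0.16, 0.00, 0.48
Aggregate via t-conorm [min(1, a+b)]: 0.64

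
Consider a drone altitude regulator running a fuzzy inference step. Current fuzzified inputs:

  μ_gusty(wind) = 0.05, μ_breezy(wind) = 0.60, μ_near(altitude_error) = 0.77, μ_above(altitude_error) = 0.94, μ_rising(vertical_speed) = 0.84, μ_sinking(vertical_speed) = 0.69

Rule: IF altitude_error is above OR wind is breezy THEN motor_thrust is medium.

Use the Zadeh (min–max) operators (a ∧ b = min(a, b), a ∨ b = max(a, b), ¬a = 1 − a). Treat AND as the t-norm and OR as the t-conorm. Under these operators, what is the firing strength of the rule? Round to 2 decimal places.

0.94

firing strength: above=0.94, breezy=0.60; OR[max(a, b)] → w = 0.94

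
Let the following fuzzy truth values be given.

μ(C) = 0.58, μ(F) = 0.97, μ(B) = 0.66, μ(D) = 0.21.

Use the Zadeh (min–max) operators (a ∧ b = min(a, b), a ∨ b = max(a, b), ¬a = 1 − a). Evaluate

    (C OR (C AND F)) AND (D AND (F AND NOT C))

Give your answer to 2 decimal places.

C AND F = min(a, b) on (0.58, 0.97) = 0.58
C OR (C AND F) = max(a, b) on (0.58, 0.58) = 0.58
NOT C = 1 − 0.58 = 0.42
F AND NOT C = min(a, b) on (0.97, 0.42) = 0.42
D AND (F AND NOT C) = min(a, b) on (0.21, 0.42) = 0.21
(C OR (C AND F)) AND (D AND (F AND NOT C)) = min(a, b) on (0.58, 0.21) = 0.21

0.21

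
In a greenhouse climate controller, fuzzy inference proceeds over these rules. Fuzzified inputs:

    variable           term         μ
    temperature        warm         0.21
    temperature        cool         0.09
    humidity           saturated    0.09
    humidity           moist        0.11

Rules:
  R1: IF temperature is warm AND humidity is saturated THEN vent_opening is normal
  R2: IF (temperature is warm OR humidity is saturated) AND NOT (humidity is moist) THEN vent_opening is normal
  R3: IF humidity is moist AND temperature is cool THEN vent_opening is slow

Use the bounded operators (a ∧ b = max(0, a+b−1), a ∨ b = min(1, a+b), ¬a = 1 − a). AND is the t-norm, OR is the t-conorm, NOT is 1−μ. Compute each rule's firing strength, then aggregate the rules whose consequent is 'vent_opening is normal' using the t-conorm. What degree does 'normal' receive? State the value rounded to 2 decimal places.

0.19

R1: warm=0.21, saturated=0.09; AND[max(0, a+b−1)] → w = 0.00
R2: (warm=0.21 OR saturated=0.09) = 0.30; AND[max(0, a+b−1)] with ¬moist=1−0.11=0.89 → w = 0.19
R3: moist=0.11, cool=0.09; AND[max(0, a+b−1)] → w = 0.00
Rules with consequent 'normal': {R1, R2} → strengths 0.00, 0.19
Aggregate via t-conorm [min(1, a+b)]: 0.19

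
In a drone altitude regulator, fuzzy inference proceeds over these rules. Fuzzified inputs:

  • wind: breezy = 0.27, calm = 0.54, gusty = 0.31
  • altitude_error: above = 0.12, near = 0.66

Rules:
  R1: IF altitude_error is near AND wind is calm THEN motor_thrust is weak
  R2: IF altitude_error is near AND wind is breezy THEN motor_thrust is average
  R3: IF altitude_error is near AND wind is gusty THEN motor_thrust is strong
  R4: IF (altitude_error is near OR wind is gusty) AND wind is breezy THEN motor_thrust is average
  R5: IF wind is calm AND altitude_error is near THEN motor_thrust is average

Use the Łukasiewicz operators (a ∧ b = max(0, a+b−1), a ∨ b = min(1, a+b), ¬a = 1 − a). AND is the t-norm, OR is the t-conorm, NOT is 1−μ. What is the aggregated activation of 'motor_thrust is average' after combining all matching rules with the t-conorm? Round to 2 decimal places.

R1: near=0.66, calm=0.54; AND[max(0, a+b−1)] → w = 0.20
R2: near=0.66, breezy=0.27; AND[max(0, a+b−1)] → w = 0.00
R3: near=0.66, gusty=0.31; AND[max(0, a+b−1)] → w = 0.00
R4: (near=0.66 OR gusty=0.31) = 0.97; AND[max(0, a+b−1)] with breezy=0.27 → w = 0.24
R5: calm=0.54, near=0.66; AND[max(0, a+b−1)] → w = 0.20
Rules with consequent 'average': {R2, R4, R5} → strengths 0.00, 0.24, 0.20
Aggregate via t-conorm [min(1, a+b)]: 0.44

0.44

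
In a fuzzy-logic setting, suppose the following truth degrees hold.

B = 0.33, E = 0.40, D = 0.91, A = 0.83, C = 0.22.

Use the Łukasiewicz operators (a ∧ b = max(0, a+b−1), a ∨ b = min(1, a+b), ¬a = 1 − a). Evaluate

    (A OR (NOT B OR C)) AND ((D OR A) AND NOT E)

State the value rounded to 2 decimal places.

0.60

NOT B = 1 − 0.33 = 0.67
NOT B OR C = min(1, a+b) on (0.67, 0.22) = 0.89
A OR (NOT B OR C) = min(1, a+b) on (0.83, 0.89) = 1.00
D OR A = min(1, a+b) on (0.91, 0.83) = 1.00
NOT E = 1 − 0.40 = 0.60
(D OR A) AND NOT E = max(0, a+b−1) on (1.00, 0.60) = 0.60
(A OR (NOT B OR C)) AND ((D OR A) AND NOT E) = max(0, a+b−1) on (1.00, 0.60) = 0.60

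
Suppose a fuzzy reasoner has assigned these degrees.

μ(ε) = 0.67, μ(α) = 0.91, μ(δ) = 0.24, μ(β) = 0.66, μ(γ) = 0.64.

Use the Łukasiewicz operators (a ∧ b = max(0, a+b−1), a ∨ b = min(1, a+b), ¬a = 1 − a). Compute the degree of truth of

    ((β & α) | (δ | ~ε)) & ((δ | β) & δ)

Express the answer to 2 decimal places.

β & α = max(0, a+b−1) on (0.66, 0.91) = 0.57
~ε = 1 − 0.67 = 0.33
δ | ~ε = min(1, a+b) on (0.24, 0.33) = 0.57
(β & α) | (δ | ~ε) = min(1, a+b) on (0.57, 0.57) = 1.00
δ | β = min(1, a+b) on (0.24, 0.66) = 0.90
(δ | β) & δ = max(0, a+b−1) on (0.90, 0.24) = 0.14
((β & α) | (δ | ~ε)) & ((δ | β) & δ) = max(0, a+b−1) on (1.00, 0.14) = 0.14

0.14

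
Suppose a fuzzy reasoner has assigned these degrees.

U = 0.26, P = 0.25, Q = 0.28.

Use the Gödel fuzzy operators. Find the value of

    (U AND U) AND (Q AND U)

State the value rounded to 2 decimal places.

U AND U = min(a, b) on (0.26, 0.26) = 0.26
Q AND U = min(a, b) on (0.28, 0.26) = 0.26
(U AND U) AND (Q AND U) = min(a, b) on (0.26, 0.26) = 0.26

0.26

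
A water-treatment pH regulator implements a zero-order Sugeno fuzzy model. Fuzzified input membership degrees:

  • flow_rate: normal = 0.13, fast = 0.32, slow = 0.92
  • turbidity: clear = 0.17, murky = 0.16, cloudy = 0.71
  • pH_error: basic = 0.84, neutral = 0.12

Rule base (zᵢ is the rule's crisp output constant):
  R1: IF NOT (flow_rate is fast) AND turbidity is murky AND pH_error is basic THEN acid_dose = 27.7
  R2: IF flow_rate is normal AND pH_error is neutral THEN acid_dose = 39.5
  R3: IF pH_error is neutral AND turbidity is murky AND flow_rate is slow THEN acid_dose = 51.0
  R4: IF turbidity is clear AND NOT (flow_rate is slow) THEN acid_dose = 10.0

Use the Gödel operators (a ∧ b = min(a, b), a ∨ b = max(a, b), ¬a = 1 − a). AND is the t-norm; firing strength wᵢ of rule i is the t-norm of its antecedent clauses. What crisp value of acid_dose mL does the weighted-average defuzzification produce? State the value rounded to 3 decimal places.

R1 (z=27.7): ¬fast=1−0.32=0.68, murky=0.16, basic=0.84; AND[min(a, b)] → w = 0.16
R2 (z=39.5): normal=0.13, neutral=0.12; AND[min(a, b)] → w = 0.12
R3 (z=51.0): neutral=0.12, murky=0.16, slow=0.92; AND[min(a, b)] → w = 0.12
R4 (z=10.0): clear=0.17, ¬slow=1−0.92=0.08; AND[min(a, b)] → w = 0.08
Weighted average = (0.16·27.7 + 0.12·39.5 + 0.12·51.0 + 0.08·10.0) / (0.16 + 0.12 + 0.12 + 0.08)
  = 16.0920 / 0.4800 = 33.525

33.525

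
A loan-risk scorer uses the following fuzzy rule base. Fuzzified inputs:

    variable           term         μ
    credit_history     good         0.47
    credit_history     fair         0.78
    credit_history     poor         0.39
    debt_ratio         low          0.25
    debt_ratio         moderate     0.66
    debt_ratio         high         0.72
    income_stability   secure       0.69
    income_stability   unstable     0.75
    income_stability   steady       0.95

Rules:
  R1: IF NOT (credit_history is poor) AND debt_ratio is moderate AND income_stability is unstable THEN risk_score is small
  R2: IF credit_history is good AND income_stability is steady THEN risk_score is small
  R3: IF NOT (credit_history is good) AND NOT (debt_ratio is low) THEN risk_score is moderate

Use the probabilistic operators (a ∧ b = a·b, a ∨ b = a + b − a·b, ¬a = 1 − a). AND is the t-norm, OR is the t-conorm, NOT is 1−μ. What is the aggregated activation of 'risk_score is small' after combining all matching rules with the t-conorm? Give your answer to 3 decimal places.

R1: ¬poor=1−0.39=0.61, moderate=0.66, unstable=0.75; AND[a·b] → w = 0.3019
R2: good=0.47, steady=0.95; AND[a·b] → w = 0.4465
R3: ¬good=1−0.47=0.53, ¬low=1−0.25=0.75; AND[a·b] → w = 0.3975
Rules with consequent 'small': {R1, R2} → strengths 0.3019, 0.4465
Aggregate via t-conorm [a + b − a·b]: 0.6136

0.614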